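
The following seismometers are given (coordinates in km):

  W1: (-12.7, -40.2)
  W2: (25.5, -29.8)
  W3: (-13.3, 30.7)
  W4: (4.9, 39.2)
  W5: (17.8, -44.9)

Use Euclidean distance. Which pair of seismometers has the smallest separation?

Pairwise distances:
W1–W2: 39.6 km
W1–W3: 70.9 km
W1–W4: 81.3 km
W1–W5: 30.9 km
W2–W3: 71.9 km
W2–W4: 72.0 km
W2–W5: 16.9 km
W3–W4: 20.1 km
W3–W5: 81.7 km
W4–W5: 85.1 km
Closest pair: W2–W5 at 16.9 km.

W2 and W5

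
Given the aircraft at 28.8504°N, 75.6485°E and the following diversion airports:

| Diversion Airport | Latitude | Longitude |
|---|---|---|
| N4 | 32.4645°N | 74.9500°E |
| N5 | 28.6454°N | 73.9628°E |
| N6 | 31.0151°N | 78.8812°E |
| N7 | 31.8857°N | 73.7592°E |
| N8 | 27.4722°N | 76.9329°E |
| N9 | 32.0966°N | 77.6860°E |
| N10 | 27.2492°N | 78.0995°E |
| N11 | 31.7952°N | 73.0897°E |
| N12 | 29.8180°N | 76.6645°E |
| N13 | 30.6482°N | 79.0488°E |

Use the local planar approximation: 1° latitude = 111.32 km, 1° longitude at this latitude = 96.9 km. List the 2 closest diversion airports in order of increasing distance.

Distances from 28.8504°N, 75.6485°E:
N4: 407.9754 km
N5: 164.9307 km
N6: 395.2131 km
N7: 384.2983 km
N8: 197.5549 km
N9: 411.7841 km
N10: 296.9489 km
N11: 411.0241 km
N12: 145.9268 km
N13: 385.5068 km
Sorted: N12 (145.9268 km) < N5 (164.9307 km) < N8 (197.5549 km) < N10 (296.9489 km) < …

N12, N5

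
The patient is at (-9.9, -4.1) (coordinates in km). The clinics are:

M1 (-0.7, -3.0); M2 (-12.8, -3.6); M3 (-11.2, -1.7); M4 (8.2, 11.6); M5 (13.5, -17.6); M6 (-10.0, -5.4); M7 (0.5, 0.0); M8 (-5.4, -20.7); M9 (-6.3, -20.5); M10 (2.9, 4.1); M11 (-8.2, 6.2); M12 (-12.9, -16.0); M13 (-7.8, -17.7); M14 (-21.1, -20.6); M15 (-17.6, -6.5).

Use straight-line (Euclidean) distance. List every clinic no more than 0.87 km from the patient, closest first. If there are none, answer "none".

none

Distances from (-9.9, -4.1):
M1: √((9.2)² + (1.1)²) = √(84.640 + 1.210) = 9.3 km
M2: √((-2.9)² + (0.5)²) = √(8.410 + 0.250) = 2.9 km
M3: √((-1.3)² + (2.4)²) = √(1.690 + 5.760) = 2.7 km
M4: √((18.1)² + (15.7)²) = √(327.610 + 246.490) = 24.0 km
M5: √((23.4)² + (-13.5)²) = √(547.560 + 182.250) = 27.0 km
M6: √((-0.1)² + (-1.3)²) = √(0.010 + 1.690) = 1.3 km
M7: √((10.4)² + (4.1)²) = √(108.160 + 16.810) = 11.2 km
M8: √((4.5)² + (-16.6)²) = √(20.250 + 275.560) = 17.2 km
M9: √((3.6)² + (-16.4)²) = √(12.960 + 268.960) = 16.8 km
M10: √((12.8)² + (8.2)²) = √(163.840 + 67.240) = 15.2 km
M11: √((1.7)² + (10.3)²) = √(2.890 + 106.090) = 10.4 km
M12: √((-3.0)² + (-11.9)²) = √(9.000 + 141.610) = 12.3 km
M13: √((2.1)² + (-13.6)²) = √(4.410 + 184.960) = 13.8 km
M14: √((-11.2)² + (-16.5)²) = √(125.440 + 272.250) = 19.9 km
M15: √((-7.7)² + (-2.4)²) = √(59.290 + 5.760) = 8.1 km
Threshold 0.87 km: none within range.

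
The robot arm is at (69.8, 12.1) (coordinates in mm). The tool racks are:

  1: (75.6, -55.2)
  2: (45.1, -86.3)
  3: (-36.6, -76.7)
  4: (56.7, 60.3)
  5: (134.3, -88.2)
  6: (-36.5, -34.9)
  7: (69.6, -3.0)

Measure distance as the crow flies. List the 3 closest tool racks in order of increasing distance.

Distances from (69.8, 12.1):
1: 67.5 mm
2: 101.5 mm
3: 138.6 mm
4: 49.9 mm
5: 119.2 mm
6: 116.2 mm
7: 15.1 mm
Sorted: 7 (15.1 mm) < 4 (49.9 mm) < 1 (67.5 mm) < 2 (101.5 mm) < 6 (116.2 mm) < …

7, 4, 1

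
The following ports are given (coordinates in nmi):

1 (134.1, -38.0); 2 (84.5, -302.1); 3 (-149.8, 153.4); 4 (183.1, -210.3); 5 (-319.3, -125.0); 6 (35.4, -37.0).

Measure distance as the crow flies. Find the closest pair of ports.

1 and 6

Pairwise distances:
1–6: 98.7 nmi
2–4: 134.7 nmi
1–4: 179.1 nmi
4–6: 227.7 nmi
3–6: 265.6 nmi
1–2: 268.7 nmi
2–6: 269.6 nmi
3–5: 325.9 nmi
1–3: 342.4 nmi
5–6: 365.5 nmi
2–5: 440.9 nmi
1–5: 461.7 nmi
3–4: 493.1 nmi
4–5: 509.6 nmi
2–3: 512.2 nmi
Closest pair: 1–6 at 98.7 nmi.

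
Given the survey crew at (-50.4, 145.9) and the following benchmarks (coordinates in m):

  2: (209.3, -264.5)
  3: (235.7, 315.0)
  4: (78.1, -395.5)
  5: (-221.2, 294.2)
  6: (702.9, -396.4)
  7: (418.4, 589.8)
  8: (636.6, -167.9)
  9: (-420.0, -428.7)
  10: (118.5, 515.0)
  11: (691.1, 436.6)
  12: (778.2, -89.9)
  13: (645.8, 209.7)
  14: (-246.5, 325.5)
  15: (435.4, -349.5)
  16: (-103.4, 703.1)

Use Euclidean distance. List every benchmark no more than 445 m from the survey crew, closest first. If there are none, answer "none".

Distances from (-50.4, 145.9):
2: 485.7 m
3: 332.3 m
4: 556.4 m
5: 226.2 m
6: 928.2 m
7: 645.6 m
8: 755.3 m
9: 683.2 m
10: 405.9 m
11: 796.4 m
12: 861.5 m
13: 699.1 m
14: 265.9 m
15: 693.8 m
16: 559.7 m
Threshold 445 m: 5 (226.2 m), 14 (265.9 m), 3 (332.3 m), 10 (405.9 m) are within range.

5, 14, 3, 10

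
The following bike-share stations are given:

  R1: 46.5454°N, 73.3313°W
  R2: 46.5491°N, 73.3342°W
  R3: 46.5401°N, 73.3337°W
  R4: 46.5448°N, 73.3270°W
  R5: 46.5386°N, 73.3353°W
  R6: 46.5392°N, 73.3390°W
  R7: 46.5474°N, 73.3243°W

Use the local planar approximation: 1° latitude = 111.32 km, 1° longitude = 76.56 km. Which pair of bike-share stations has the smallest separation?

R3 and R5

Pairwise distances:
R1–R2: 0.4679 km
R1–R3: 0.6179 km
R1–R4: 0.3359 km
R1–R5: 0.8166 km
R1–R6: 0.9077 km
R1–R7: 0.5803 km
R2–R3: 1.0026 km
R2–R4: 0.7301 km
R2–R5: 1.1719 km
R2–R6: 1.1617 km
R2–R7: 0.7812 km
R3–R4: 0.7327 km
R3–R5: 0.2071 km
R3–R6: 0.4180 km
R3–R7: 1.0855 km
R4–R5: 0.9382 km
R4–R6: 1.1103 km
R4–R7: 0.3557 km
R5–R6: 0.2910 km
R5–R7: 1.2919 km
R6–R7: 1.4491 km
Closest pair: R3–R5 at 0.2071 km.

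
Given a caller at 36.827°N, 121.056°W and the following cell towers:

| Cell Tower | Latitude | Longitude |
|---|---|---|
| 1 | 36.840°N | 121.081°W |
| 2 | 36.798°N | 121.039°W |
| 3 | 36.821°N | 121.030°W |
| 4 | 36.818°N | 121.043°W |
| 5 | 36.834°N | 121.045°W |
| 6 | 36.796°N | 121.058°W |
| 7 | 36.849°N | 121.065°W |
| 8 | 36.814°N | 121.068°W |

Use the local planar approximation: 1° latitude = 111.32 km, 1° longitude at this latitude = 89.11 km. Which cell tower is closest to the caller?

Distances from 36.827°N, 121.056°W:
1: 2.657 km
2: 3.566 km
3: 2.411 km
4: 1.532 km
5: 1.252 km
6: 3.456 km
7: 2.577 km
8: 1.799 km
Minimum: 5 at 1.252 km.

5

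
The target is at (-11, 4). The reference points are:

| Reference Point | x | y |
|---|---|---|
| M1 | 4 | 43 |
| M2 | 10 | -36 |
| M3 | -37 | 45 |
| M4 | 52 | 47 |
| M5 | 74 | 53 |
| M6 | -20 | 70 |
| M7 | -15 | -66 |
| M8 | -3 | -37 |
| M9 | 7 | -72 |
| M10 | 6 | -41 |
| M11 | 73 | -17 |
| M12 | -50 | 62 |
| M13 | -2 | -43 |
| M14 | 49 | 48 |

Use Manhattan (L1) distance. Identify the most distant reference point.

M5

Distances from (-11, 4):
M1: |15| + |39| = 15 + 39 = 54
M2: |21| + |-40| = 21 + 40 = 61
M3: |-26| + |41| = 26 + 41 = 67
M4: |63| + |43| = 63 + 43 = 106
M5: |85| + |49| = 85 + 49 = 134
M6: |-9| + |66| = 9 + 66 = 75
M7: |-4| + |-70| = 4 + 70 = 74
M8: |8| + |-41| = 8 + 41 = 49
M9: |18| + |-76| = 18 + 76 = 94
M10: |17| + |-45| = 17 + 45 = 62
M11: |84| + |-21| = 84 + 21 = 105
M12: |-39| + |58| = 39 + 58 = 97
M13: |9| + |-47| = 9 + 47 = 56
M14: |60| + |44| = 60 + 44 = 104
Maximum: M5 at 134.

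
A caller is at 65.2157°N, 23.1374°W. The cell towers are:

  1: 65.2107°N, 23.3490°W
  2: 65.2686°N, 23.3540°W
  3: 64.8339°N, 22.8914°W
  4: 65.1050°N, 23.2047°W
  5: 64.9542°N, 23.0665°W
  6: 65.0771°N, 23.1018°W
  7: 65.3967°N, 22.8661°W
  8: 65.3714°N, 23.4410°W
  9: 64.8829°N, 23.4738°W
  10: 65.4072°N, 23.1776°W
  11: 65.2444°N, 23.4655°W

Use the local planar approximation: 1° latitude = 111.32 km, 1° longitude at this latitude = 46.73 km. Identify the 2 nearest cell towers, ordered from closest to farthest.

Distances from 65.2157°N, 23.1374°W:
1: √((-0.0050·111.32)² + (-0.2116·46.73)²) = √(0.309804 + 97.773889) = 9.9037 km
2: √((0.0529·111.32)² + (-0.2166·46.73)²) = √(34.678295 + 102.449175) = 11.7101 km
3: √((-0.3818·111.32)² + (0.2460·46.73)²) = √(1806.417964 + 132.148360) = 44.0292 km
4: √((-0.1107·111.32)² + (-0.0673·46.73)²) = √(151.859385 + 9.890578) = 12.7181 km
5: √((-0.2615·111.32)² + (0.0709·46.73)²) = √(847.402580 + 10.977009) = 29.2981 km
6: √((-0.1386·111.32)² + (0.0356·46.73)²) = √(238.052560 + 2.767525) = 15.5184 km
7: √((0.1810·111.32)² + (0.2713·46.73)²) = √(405.978977 + 160.727855) = 23.8056 km
8: √((0.1557·111.32)² + (-0.3036·46.73)²) = √(300.416388 + 201.277438) = 22.3985 km
9: √((-0.3328·111.32)² + (-0.3364·46.73)²) = √(1372.502141 + 247.117520) = 40.2445 km
10: √((0.1915·111.32)² + (-0.0402·46.73)²) = √(454.447744 + 3.528935) = 21.4004 km
11: √((0.0287·111.32)² + (-0.3281·46.73)²) = √(10.207284 + 235.073689) = 15.6614 km
Sorted: 1 (9.9037 km) < 2 (11.7101 km) < 4 (12.7181 km) < 6 (15.5184 km) < …

1, 2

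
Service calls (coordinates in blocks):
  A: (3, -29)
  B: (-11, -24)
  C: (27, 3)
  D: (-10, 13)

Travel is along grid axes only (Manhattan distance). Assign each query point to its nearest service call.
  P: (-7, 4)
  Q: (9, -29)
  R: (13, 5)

P→D; Q→A; R→C

P at (-7, 4):
  A: |10| + |-33| = 10 + 33 = 43 blocks
  B: |-4| + |-28| = 4 + 28 = 32 blocks
  C: |34| + |-1| = 34 + 1 = 35 blocks
  D: |-3| + |9| = 3 + 9 = 12 blocks
  → nearest: D (12 blocks)
Q at (9, -29):
  A: |-6| + |0| = 6 + 0 = 6 blocks
  B: |-20| + |5| = 20 + 5 = 25 blocks
  C: |18| + |32| = 18 + 32 = 50 blocks
  D: |-19| + |42| = 19 + 42 = 61 blocks
  → nearest: A (6 blocks)
R at (13, 5):
  A: |-10| + |-34| = 10 + 34 = 44 blocks
  B: |-24| + |-29| = 24 + 29 = 53 blocks
  C: |14| + |-2| = 14 + 2 = 16 blocks
  D: |-23| + |8| = 23 + 8 = 31 blocks
  → nearest: C (16 blocks)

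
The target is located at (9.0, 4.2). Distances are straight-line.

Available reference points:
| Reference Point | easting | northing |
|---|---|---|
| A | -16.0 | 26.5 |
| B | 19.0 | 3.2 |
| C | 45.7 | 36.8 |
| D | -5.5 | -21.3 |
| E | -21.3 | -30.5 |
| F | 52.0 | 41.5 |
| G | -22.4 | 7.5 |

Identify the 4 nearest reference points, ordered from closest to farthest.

B, D, G, A

Distances from (9.0, 4.2):
A: 33.5
B: 10.0
C: 49.1
D: 29.3
E: 46.1
F: 56.9
G: 31.6
Sorted: B (10.0) < D (29.3) < G (31.6) < A (33.5) < E (46.1) < C (49.1) < …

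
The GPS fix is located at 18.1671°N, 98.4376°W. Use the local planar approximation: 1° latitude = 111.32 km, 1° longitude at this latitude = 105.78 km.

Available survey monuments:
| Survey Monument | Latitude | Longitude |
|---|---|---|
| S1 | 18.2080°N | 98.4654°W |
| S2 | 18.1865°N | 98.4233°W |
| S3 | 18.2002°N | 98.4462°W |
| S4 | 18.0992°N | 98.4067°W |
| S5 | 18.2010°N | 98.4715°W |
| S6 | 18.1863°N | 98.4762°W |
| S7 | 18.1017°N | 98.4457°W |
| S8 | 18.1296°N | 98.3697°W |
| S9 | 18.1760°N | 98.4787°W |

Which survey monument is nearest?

S2

Distances from 18.1671°N, 98.4376°W:
S1: √((0.0409·111.32)² + (-0.0278·105.78)²) = √(20.729700 + 8.647622) = 5.4201 km
S2: √((0.0194·111.32)² + (0.0143·105.78)²) = √(4.663907 + 2.288122) = 2.6367 km
S3: √((0.0331·111.32)² + (-0.0086·105.78)²) = √(13.576955 + 0.827569) = 3.7953 km
S4: √((-0.0679·111.32)² + (0.0309·105.78)²) = √(57.132857 + 10.683759) = 8.2351 km
S5: √((0.0339·111.32)² + (-0.0339·105.78)²) = √(14.241174 + 12.858980) = 5.2058 km
S6: √((0.0192·111.32)² + (-0.0386·105.78)²) = √(4.568239 + 16.671771) = 4.6087 km
S7: √((-0.0654·111.32)² + (-0.0081·105.78)²) = √(53.003176 + 0.734137) = 7.3306 km
S8: √((-0.0375·111.32)² + (0.0679·105.78)²) = √(17.426450 + 51.587760) = 8.3075 km
S9: √((0.0089·111.32)² + (-0.0411·105.78)²) = √(0.981582 + 18.901261) = 4.4590 km
Minimum: S2 at 2.6367 km.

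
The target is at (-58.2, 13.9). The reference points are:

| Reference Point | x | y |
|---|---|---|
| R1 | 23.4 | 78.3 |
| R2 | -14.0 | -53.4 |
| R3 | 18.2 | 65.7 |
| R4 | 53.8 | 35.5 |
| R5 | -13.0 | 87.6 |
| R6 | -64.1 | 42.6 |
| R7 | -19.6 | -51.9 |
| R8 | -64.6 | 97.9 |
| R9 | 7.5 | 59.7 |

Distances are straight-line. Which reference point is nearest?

Distances from (-58.2, 13.9):
R1: √((81.6)² + (64.4)²) = √(6658.560 + 4147.360) = 104.0
R2: √((44.2)² + (-67.3)²) = √(1953.640 + 4529.290) = 80.5
R3: √((76.4)² + (51.8)²) = √(5836.960 + 2683.240) = 92.3
R4: √((112.0)² + (21.6)²) = √(12544.000 + 466.560) = 114.1
R5: √((45.2)² + (73.7)²) = √(2043.040 + 5431.690) = 86.5
R6: √((-5.9)² + (28.7)²) = √(34.810 + 823.690) = 29.3
R7: √((38.6)² + (-65.8)²) = √(1489.960 + 4329.640) = 76.3
R8: √((-6.4)² + (84.0)²) = √(40.960 + 7056.000) = 84.2
R9: √((65.7)² + (45.8)²) = √(4316.490 + 2097.640) = 80.1
Minimum: R6 at 29.3.

R6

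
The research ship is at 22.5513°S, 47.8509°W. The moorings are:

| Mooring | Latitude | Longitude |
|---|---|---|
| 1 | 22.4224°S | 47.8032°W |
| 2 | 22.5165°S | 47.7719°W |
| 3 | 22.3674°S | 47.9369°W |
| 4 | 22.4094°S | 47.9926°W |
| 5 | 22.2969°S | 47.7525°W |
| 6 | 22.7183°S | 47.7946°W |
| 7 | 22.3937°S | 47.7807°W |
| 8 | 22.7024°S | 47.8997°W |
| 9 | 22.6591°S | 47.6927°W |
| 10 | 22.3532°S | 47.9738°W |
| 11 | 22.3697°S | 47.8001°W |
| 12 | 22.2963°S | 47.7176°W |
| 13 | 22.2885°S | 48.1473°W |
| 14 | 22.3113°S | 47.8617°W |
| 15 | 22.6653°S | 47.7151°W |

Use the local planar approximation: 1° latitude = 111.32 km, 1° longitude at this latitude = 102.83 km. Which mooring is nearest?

2

Distances from 22.5513°S, 47.8509°W:
1: √((0.1289·111.32)² + (0.0477·102.83)²) = √(205.898048 + 24.058937) = 15.1643 km
2: √((0.0348·111.32)² + (0.0790·102.83)²) = √(15.007380 + 65.992390) = 9.0000 km
3: √((0.1839·111.32)² + (-0.0860·102.83)²) = √(419.092466 + 78.205370) = 22.3002 km
4: √((0.1419·111.32)² + (-0.1417·102.83)²) = √(249.523346 + 212.314362) = 21.4904 km
5: √((0.2544·111.32)² + (0.0984·102.83)²) = √(802.011525 + 102.383476) = 30.0732 km
6: √((-0.1670·111.32)² + (0.0563·102.83)²) = √(345.604459 + 33.516330) = 19.4710 km
7: √((0.1576·111.32)² + (0.0702·102.83)²) = √(307.793059 + 52.109139) = 18.9711 km
8: √((-0.1511·111.32)² + (-0.0488·102.83)²) = √(282.927605 + 25.181368) = 17.5530 km
9: √((-0.1078·111.32)² + (0.1582·102.83)²) = √(144.007104 + 264.638259) = 20.2150 km
10: √((0.1981·111.32)² + (-0.1229·102.83)²) = √(486.312403 + 159.714166) = 25.4171 km
11: √((0.1816·111.32)² + (0.0508·102.83)²) = √(408.675012 + 27.287710) = 20.8797 km
12: √((0.2550·111.32)² + (0.1333·102.83)²) = √(805.799060 + 187.888401) = 31.5228 km
13: √((0.2628·111.32)² + (-0.2964·102.83)²) = √(855.848940 + 928.957981) = 42.2470 km
14: √((0.2400·111.32)² + (-0.0108·102.83)²) = √(713.787402 + 1.233352) = 26.7399 km
15: √((-0.1140·111.32)² + (0.1358·102.83)²) = √(161.048283 + 195.002065) = 18.8693 km
Minimum: 2 at 9.0000 km.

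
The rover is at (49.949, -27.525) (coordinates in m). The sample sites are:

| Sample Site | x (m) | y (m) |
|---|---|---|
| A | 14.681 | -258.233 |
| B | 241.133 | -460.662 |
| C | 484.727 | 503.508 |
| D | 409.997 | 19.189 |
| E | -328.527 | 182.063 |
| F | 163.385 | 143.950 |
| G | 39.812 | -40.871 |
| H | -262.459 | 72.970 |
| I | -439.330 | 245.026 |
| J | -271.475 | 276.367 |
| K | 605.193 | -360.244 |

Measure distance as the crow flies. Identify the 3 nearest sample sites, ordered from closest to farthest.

Distances from (49.949, -27.525):
A: √((-35.268)² + (-230.708)²) = √(1243.83182 + 53226.18126) = 233.388 m
B: √((191.184)² + (-433.137)²) = √(36551.32186 + 187607.66077) = 473.454 m
C: √((434.778)² + (531.033)²) = √(189031.90928 + 281996.04709) = 686.315 m
D: √((360.048)² + (46.714)²) = √(129634.56230 + 2182.19780) = 363.066 m
E: √((-378.476)² + (209.588)²) = √(143244.08258 + 43927.12974) = 432.633 m
F: √((113.436)² + (171.475)²) = √(12867.72610 + 29403.67562) = 205.600 m
G: √((-10.137)² + (-13.346)²) = √(102.75877 + 178.11572) = 16.759 m
H: √((-312.408)² + (100.495)²) = √(97598.75846 + 10099.24503) = 328.174 m
I: √((-489.279)² + (272.551)²) = √(239393.93984 + 74284.04760) = 560.070 m
J: √((-321.424)² + (303.892)²) = √(103313.38778 + 92350.34766) = 442.339 m
K: √((555.244)² + (-332.719)²) = √(308295.89954 + 110701.93296) = 647.300 m
Sorted: G (16.759 m) < F (205.600 m) < A (233.388 m) < H (328.174 m) < D (363.066 m) < …

G, F, A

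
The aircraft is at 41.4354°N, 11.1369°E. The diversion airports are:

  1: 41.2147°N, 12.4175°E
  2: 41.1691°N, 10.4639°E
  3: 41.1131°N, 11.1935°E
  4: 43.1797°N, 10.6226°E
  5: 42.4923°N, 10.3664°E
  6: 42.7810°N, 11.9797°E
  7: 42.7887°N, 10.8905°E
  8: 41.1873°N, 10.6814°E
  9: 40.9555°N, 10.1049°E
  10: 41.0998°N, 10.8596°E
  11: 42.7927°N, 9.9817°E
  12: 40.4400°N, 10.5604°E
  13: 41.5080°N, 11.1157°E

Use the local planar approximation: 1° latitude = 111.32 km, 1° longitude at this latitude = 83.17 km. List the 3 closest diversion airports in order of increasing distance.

Distances from 41.4354°N, 11.1369°E:
1: 109.3044 km
2: 63.3389 km
3: 36.1859 km
4: 198.8310 km
5: 133.9741 km
6: 165.3817 km
7: 152.0368 km
8: 46.8826 km
9: 101.0989 km
10: 43.9044 km
11: 179.0547 km
12: 120.7367 km
13: 8.2719 km
Sorted: 13 (8.2719 km) < 3 (36.1859 km) < 10 (43.9044 km) < 8 (46.8826 km) < 2 (63.3389 km) < …

13, 3, 10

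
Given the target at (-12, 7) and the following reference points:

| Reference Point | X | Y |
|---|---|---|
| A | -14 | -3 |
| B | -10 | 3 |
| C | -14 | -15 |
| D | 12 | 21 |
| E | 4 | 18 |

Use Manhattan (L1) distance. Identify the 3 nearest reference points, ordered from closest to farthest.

B, A, C

Distances from (-12, 7):
A: 12
B: 6
C: 24
D: 38
E: 27
Sorted: B (6) < A (12) < C (24) < E (27) < D (38)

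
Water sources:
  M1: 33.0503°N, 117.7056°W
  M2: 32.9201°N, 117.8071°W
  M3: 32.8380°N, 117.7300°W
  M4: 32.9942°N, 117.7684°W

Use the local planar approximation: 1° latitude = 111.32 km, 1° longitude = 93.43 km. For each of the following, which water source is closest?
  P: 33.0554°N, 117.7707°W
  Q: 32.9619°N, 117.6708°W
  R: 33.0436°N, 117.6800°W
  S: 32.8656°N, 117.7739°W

P at 33.0554°N, 117.7707°W:
  M1: √((-0.0051·111.32)² + (0.0651·93.43)²) = √(0.322320 + 36.994288) = 6.1087 km
  M2: √((-0.1353·111.32)² + (-0.0364·93.43)²) = √(226.851674 + 11.565794) = 15.4408 km
  M3: √((-0.2174·111.32)² + (0.0407·93.43)²) = √(585.686852 + 14.459774) = 24.4979 km
  M4: √((-0.0612·111.32)² + (0.0023·93.43)²) = √(46.414026 + 0.046177) = 6.8162 km
  → nearest: M1 (6.1087 km)
Q at 32.9619°N, 117.6708°W:
  M1: √((0.0884·111.32)² + (-0.0348·93.43)²) = √(96.839140 + 10.571368) = 10.3639 km
  M2: √((-0.0418·111.32)² + (-0.1363·93.43)²) = √(21.652047 + 162.167719) = 13.5580 km
  M3: √((-0.1239·111.32)² + (-0.0592·93.43)²) = √(190.234380 + 30.592580) = 14.8602 km
  M4: √((0.0323·111.32)² + (-0.0976·93.43)²) = √(12.928598 + 83.151930) = 9.8021 km
  → nearest: M4 (9.8021 km)
R at 33.0436°N, 117.6800°W:
  M1: √((0.0067·111.32)² + (-0.0256·93.43)²) = √(0.556283 + 5.720746) = 2.5054 km
  M2: √((-0.1235·111.32)² + (-0.1271·93.43)²) = √(189.008054 + 141.014509) = 18.1665 km
  M3: √((-0.2056·111.32)² + (-0.0500·93.43)²) = √(523.832713 + 21.822912) = 23.3593 km
  M4: √((-0.0494·111.32)² + (-0.0884·93.43)²) = √(30.241289 + 68.214583) = 9.9225 km
  → nearest: M1 (2.5054 km)
S at 32.8656°N, 117.7739°W:
  M1: √((0.1847·111.32)² + (0.0683·93.43)²) = √(422.746661 + 40.720594) = 21.5283 km
  M2: √((0.0545·111.32)² + (-0.0332·93.43)²) = √(36.807761 + 9.621635) = 6.8139 km
  M3: √((-0.0276·111.32)² + (0.0439·93.43)²) = √(9.439838 + 16.822934) = 5.1247 km
  M4: √((0.1286·111.32)² + (0.0055·93.43)²) = √(204.940755 + 0.264057) = 14.3250 km
  → nearest: M3 (5.1247 km)

P→M1; Q→M4; R→M1; S→M3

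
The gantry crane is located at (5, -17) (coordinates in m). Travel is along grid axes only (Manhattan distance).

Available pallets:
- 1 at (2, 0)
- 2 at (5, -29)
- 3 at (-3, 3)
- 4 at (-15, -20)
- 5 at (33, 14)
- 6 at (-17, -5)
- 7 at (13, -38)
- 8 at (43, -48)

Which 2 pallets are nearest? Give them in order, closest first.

2, 1

Distances from (5, -17):
1: |-3| + |17| = 3 + 17 = 20 m
2: |0| + |-12| = 0 + 12 = 12 m
3: |-8| + |20| = 8 + 20 = 28 m
4: |-20| + |-3| = 20 + 3 = 23 m
5: |28| + |31| = 28 + 31 = 59 m
6: |-22| + |12| = 22 + 12 = 34 m
7: |8| + |-21| = 8 + 21 = 29 m
8: |38| + |-31| = 38 + 31 = 69 m
Sorted: 2 (12 m) < 1 (20 m) < 4 (23 m) < 3 (28 m) < …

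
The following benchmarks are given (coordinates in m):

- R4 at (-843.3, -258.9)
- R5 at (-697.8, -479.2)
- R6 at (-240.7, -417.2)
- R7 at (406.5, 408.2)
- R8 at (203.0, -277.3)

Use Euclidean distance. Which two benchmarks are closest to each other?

R4 and R5

Pairwise distances:
R4–R5: 264.01 m
R4–R6: 623.05 m
R4–R7: 1416.69 m
R4–R8: 1046.46 m
R5–R6: 461.29 m
R5–R7: 1416.67 m
R5–R8: 923.15 m
R6–R7: 1048.88 m
R6–R8: 465.23 m
R7–R8: 715.07 m
Closest pair: R4–R5 at 264.01 m.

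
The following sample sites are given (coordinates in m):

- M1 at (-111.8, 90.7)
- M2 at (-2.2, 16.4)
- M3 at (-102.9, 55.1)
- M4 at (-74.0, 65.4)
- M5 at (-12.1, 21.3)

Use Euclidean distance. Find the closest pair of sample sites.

M2 and M5

Pairwise distances:
M1–M2: 132.4 m
M1–M3: 36.7 m
M1–M4: 45.5 m
M1–M5: 121.5 m
M2–M3: 107.9 m
M2–M4: 86.9 m
M2–M5: 11.0 m
M3–M4: 30.7 m
M3–M5: 96.9 m
M4–M5: 76.0 m
Closest pair: M2–M5 at 11.0 m.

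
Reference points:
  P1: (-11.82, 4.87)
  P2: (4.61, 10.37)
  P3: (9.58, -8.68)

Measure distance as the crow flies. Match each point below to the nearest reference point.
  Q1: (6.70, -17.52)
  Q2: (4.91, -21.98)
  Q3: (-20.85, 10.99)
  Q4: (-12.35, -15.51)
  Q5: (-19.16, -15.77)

Q1→P3; Q2→P3; Q3→P1; Q4→P1; Q5→P1

Q1 at (6.70, -17.52):
  P1: 29.06
  P2: 27.97
  P3: 9.30
  → nearest: P3 (9.30)
Q2 at (4.91, -21.98):
  P1: 31.64
  P2: 32.35
  P3: 14.10
  → nearest: P3 (14.10)
Q3 at (-20.85, 10.99):
  P1: 10.91
  P2: 25.47
  P3: 36.23
  → nearest: P1 (10.91)
Q4 at (-12.35, -15.51):
  P1: 20.39
  P2: 30.94
  P3: 22.97
  → nearest: P1 (20.39)
Q5 at (-19.16, -15.77):
  P1: 21.91
  P2: 35.33
  P3: 29.60
  → nearest: P1 (21.91)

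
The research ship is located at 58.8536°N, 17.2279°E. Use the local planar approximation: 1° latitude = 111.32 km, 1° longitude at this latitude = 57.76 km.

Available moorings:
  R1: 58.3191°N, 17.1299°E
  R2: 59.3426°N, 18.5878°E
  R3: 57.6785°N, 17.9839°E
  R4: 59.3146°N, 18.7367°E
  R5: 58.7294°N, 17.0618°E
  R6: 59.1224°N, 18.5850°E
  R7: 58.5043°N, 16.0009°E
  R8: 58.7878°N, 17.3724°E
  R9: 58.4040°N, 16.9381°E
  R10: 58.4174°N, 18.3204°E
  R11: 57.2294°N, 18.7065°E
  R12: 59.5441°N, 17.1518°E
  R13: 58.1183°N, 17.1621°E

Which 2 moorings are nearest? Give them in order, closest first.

Distances from 58.8536°N, 17.2279°E:
R1: 59.7692 km
R2: 95.5666 km
R3: 137.9079 km
R4: 101.1356 km
R5: 16.8286 km
R6: 83.9032 km
R7: 80.8378 km
R8: 11.1047 km
R9: 52.7744 km
R10: 79.6230 km
R11: 199.9616 km
R12: 76.9920 km
R13: 81.9418 km
Sorted: R8 (11.1047 km) < R5 (16.8286 km) < R9 (52.7744 km) < R1 (59.7692 km) < …

R8, R5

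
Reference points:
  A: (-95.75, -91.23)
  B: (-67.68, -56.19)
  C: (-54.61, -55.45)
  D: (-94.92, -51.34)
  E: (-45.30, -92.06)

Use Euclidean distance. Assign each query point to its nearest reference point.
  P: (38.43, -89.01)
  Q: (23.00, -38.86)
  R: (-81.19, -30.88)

P→E; Q→C; R→D

P at (38.43, -89.01):
  A: 134.20
  B: 111.07
  C: 98.91
  D: 138.57
  E: 83.79
  → nearest: E (83.79)
Q at (23.00, -38.86):
  A: 129.79
  B: 92.32
  C: 79.36
  D: 118.58
  E: 86.57
  → nearest: C (79.36)
R at (-81.19, -30.88):
  A: 62.08
  B: 28.69
  C: 36.20
  D: 24.64
  E: 70.93
  → nearest: D (24.64)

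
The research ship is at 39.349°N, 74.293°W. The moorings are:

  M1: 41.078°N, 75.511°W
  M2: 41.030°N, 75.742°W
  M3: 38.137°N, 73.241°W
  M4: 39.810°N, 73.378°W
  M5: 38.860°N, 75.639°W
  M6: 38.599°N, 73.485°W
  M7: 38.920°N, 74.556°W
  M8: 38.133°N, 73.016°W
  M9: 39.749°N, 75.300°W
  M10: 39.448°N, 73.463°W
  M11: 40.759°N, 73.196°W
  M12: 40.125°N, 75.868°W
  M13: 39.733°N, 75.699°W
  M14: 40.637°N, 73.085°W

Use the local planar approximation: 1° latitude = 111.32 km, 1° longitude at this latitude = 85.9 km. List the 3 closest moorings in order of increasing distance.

M7, M10, M4

Distances from 39.349°N, 74.293°W:
M1: √((1.729·111.32)² + (-1.218·85.9)²) = √(37045.57857 + 10946.64173) = 219.071 km
M2: √((1.681·111.32)² + (-1.449·85.9)²) = √(35017.23270 + 15492.55685) = 224.744 km
M3: √((-1.212·111.32)² + (1.052·85.9)²) = √(18203.36323 + 8166.15854) = 162.387 km
M4: √((0.461·111.32)² + (0.915·85.9)²) = √(2633.59049 + 6177.72420) = 93.869 km
M5: √((-0.489·111.32)² + (-1.346·85.9)²) = √(2963.22148 + 13368.30814) = 127.795 km
M6: √((-0.750·111.32)² + (0.808·85.9)²) = √(6970.58010 + 4817.35941) = 108.572 km
M7: √((-0.429·111.32)² + (-0.263·85.9)²) = √(2280.66228 + 510.38491) = 52.830 km
M8: √((-1.216·111.32)² + (1.277·85.9)²) = √(18323.71571 + 12032.83945) = 174.231 km
M9: √((0.400·111.32)² + (-1.007·85.9)²) = √(1982.74278 + 7482.47490) = 97.289 km
M10: √((0.099·111.32)² + (0.830·85.9)²) = √(121.45539 + 5083.26221) = 72.144 km
M11: √((1.410·111.32)² + (1.097·85.9)²) = √(24636.81831 + 8879.72636) = 183.075 km
M12: √((0.776·111.32)² + (-1.575·85.9)²) = √(7462.25074 + 18304.06056) = 160.519 km
M13: √((0.384·111.32)² + (-1.406·85.9)²) = √(1827.29575 + 14586.69725) = 128.117 km
M14: √((1.288·111.32)² + (1.208·85.9)²) = √(20557.87028 + 10767.63180) = 176.990 km
Sorted: M7 (52.830 km) < M10 (72.144 km) < M4 (93.869 km) < M9 (97.289 km) < M6 (108.572 km) < …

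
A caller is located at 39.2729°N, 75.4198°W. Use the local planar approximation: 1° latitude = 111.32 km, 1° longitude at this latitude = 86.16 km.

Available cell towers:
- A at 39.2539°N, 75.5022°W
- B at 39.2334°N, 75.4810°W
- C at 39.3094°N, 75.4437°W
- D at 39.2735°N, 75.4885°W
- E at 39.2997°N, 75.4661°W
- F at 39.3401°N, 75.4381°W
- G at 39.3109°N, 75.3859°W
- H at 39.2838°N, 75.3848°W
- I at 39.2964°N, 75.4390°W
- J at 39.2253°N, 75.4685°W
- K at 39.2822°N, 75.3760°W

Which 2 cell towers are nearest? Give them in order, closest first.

I, H

Distances from 39.2729°N, 75.4198°W:
A: √((-0.0190·111.32)² + (-0.0824·86.16)²) = √(4.473563 + 50.404093) = 7.4079 km
B: √((-0.0395·111.32)² + (-0.0612·86.16)²) = √(19.334840 + 27.804445) = 6.8658 km
C: √((0.0365·111.32)² + (-0.0239·86.16)²) = √(16.509432 + 4.240403) = 4.5552 km
D: √((0.0006·111.32)² + (-0.0687·86.16)²) = √(0.004461 + 35.036834) = 5.9196 km
E: √((0.0268·111.32)² + (-0.0463·86.16)²) = √(8.900532 + 15.913780) = 4.9814 km
F: √((0.0672·111.32)² + (-0.0183·86.16)²) = √(55.960932 + 2.486071) = 7.6451 km
G: √((0.0380·111.32)² + (0.0339·86.16)²) = √(17.894254 + 8.531213) = 5.1406 km
H: √((0.0109·111.32)² + (0.0350·86.16)²) = √(1.472310 + 9.093843) = 3.2506 km
I: √((0.0235·111.32)² + (-0.0192·86.16)²) = √(6.843561 + 2.736616) = 3.0952 km
J: √((-0.0476·111.32)² + (-0.0487·86.16)²) = √(28.077621 + 17.606349) = 6.7590 km
K: √((0.0093·111.32)² + (0.0438·86.16)²) = √(1.071796 + 14.241627) = 3.9132 km
Sorted: I (3.0952 km) < H (3.2506 km) < K (3.9132 km) < C (4.5552 km) < …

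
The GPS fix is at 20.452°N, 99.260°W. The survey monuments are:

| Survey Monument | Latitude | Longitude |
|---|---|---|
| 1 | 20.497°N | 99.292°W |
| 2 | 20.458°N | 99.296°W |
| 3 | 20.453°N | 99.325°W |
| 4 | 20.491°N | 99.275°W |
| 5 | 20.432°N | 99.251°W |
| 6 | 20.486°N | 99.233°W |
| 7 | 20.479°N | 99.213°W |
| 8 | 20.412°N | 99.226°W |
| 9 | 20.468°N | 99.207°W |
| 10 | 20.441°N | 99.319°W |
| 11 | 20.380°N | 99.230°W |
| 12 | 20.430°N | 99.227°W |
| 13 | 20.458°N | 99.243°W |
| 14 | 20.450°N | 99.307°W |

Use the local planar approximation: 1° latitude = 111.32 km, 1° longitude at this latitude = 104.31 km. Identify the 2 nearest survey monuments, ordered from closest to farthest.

Distances from 20.452°N, 99.260°W:
1: √((0.045·111.32)² + (-0.032·104.31)²) = √(25.09409 + 11.14171) = 6.020 km
2: √((0.006·111.32)² + (-0.036·104.31)²) = √(0.44612 + 14.10123) = 3.814 km
3: √((0.001·111.32)² + (-0.065·104.31)²) = √(0.01239 + 45.97043) = 6.781 km
4: √((0.039·111.32)² + (-0.015·104.31)²) = √(18.84845 + 2.44813) = 4.615 km
5: √((-0.020·111.32)² + (0.009·104.31)²) = √(4.95686 + 0.88133) = 2.416 km
6: √((0.034·111.32)² + (0.027·104.31)²) = √(14.32532 + 7.93194) = 4.718 km
7: √((0.027·111.32)² + (0.047·104.31)²) = √(9.03387 + 24.03519) = 5.751 km
8: √((-0.040·111.32)² + (0.034·104.31)²) = √(19.82743 + 12.57795) = 5.693 km
9: √((0.016·111.32)² + (0.053·104.31)²) = √(3.17239 + 30.56354) = 5.808 km
10: √((-0.011·111.32)² + (-0.059·104.31)²) = √(1.49945 + 37.87529) = 6.275 km
11: √((-0.072·111.32)² + (0.030·104.31)²) = √(64.24087 + 9.79252) = 8.604 km
12: √((-0.022·111.32)² + (0.033·104.31)²) = √(5.99780 + 11.84895) = 4.225 km
13: √((0.006·111.32)² + (0.017·104.31)²) = √(0.44612 + 3.14449) = 1.895 km
14: √((-0.002·111.32)² + (-0.047·104.31)²) = √(0.04957 + 24.03519) = 4.908 km
Sorted: 13 (1.895 km) < 5 (2.416 km) < 2 (3.814 km) < 12 (4.225 km) < …

13, 5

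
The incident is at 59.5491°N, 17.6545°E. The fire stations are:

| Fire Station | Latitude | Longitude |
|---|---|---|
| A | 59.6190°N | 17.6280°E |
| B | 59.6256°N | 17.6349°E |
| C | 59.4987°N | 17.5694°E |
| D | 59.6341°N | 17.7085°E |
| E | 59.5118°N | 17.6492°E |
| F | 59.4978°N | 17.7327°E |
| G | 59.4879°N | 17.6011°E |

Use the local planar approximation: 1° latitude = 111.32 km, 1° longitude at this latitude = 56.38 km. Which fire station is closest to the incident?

E

Distances from 59.5491°N, 17.6545°E:
A: √((0.0699·111.32)² + (-0.0265·56.38)²) = √(60.548132 + 2.232245) = 7.9234 km
B: √((0.0765·111.32)² + (-0.0196·56.38)²) = √(72.521915 + 1.221131) = 8.5874 km
C: √((-0.0504·111.32)² + (-0.0851·56.38)²) = √(31.478024 + 23.020209) = 7.3823 km
D: √((0.0850·111.32)² + (0.0540·56.38)²) = √(89.533229 + 9.269102) = 9.9399 km
E: √((-0.0373·111.32)² + (-0.0053·56.38)²) = √(17.241064 + 0.089290) = 4.1630 km
F: √((-0.0513·111.32)² + (0.0782·56.38)²) = √(32.612277 + 19.438540) = 7.2146 km
G: √((-0.0612·111.32)² + (-0.0534·56.38)²) = √(46.414026 + 9.064266) = 7.4484 km
Minimum: E at 4.1630 km.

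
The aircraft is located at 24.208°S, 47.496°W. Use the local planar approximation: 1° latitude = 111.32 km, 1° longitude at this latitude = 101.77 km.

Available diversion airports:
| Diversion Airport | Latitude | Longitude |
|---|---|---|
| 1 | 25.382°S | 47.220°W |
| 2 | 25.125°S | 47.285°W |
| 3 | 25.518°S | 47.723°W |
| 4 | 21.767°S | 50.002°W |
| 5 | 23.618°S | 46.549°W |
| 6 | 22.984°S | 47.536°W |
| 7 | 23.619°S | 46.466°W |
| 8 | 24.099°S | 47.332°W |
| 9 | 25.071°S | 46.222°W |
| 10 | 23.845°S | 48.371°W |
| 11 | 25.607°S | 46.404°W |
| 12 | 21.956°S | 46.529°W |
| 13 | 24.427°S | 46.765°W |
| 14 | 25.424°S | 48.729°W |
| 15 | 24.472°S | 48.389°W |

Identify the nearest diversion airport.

8

Distances from 24.208°S, 47.496°W:
1: 133.674 km
2: 104.315 km
3: 147.648 km
4: 372.668 km
5: 116.628 km
6: 136.316 km
7: 123.641 km
8: 20.635 km
9: 161.368 km
10: 97.788 km
11: 191.323 km
12: 269.317 km
13: 78.287 km
14: 184.579 km
15: 95.514 km
Minimum: 8 at 20.635 km.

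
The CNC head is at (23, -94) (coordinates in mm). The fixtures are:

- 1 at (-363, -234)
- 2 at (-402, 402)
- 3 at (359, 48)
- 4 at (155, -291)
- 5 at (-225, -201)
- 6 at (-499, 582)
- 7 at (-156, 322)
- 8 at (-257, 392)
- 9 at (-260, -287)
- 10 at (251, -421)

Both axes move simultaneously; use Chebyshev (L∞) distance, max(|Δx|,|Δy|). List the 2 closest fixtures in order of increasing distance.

Distances from (23, -94):
1: max(|-386|, |-140|) = 386 mm
2: max(|-425|, |496|) = 496 mm
3: max(|336|, |142|) = 336 mm
4: max(|132|, |-197|) = 197 mm
5: max(|-248|, |-107|) = 248 mm
6: max(|-522|, |676|) = 676 mm
7: max(|-179|, |416|) = 416 mm
8: max(|-280|, |486|) = 486 mm
9: max(|-283|, |-193|) = 283 mm
10: max(|228|, |-327|) = 327 mm
Sorted: 4 (197 mm) < 5 (248 mm) < 9 (283 mm) < 10 (327 mm) < …

4, 5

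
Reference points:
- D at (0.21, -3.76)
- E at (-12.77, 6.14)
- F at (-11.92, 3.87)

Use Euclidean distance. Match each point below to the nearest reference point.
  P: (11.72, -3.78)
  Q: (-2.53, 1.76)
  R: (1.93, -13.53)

P→D; Q→D; R→D

P at (11.72, -3.78):
  D: √((-11.51)² + (0.02)²) = √(132.4801 + 0.0004) = 11.51
  E: √((-24.49)² + (9.92)²) = √(599.7601 + 98.4064) = 26.42
  F: √((-23.64)² + (7.65)²) = √(558.8496 + 58.5225) = 24.85
  → nearest: D (11.51)
Q at (-2.53, 1.76):
  D: √((2.74)² + (-5.52)²) = √(7.5076 + 30.4704) = 6.16
  E: √((-10.24)² + (4.38)²) = √(104.8576 + 19.1844) = 11.14
  F: √((-9.39)² + (2.11)²) = √(88.1721 + 4.4521) = 9.62
  → nearest: D (6.16)
R at (1.93, -13.53):
  D: √((-1.72)² + (9.77)²) = √(2.9584 + 95.4529) = 9.92
  E: √((-14.70)² + (19.67)²) = √(216.0900 + 386.9089) = 24.56
  F: √((-13.85)² + (17.40)²) = √(191.8225 + 302.7600) = 22.24
  → nearest: D (9.92)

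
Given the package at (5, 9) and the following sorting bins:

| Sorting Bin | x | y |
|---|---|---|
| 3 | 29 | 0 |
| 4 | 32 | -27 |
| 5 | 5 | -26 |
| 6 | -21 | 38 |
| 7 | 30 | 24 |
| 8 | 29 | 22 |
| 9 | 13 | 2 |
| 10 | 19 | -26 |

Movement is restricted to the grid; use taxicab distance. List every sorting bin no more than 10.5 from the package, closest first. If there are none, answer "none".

none

Distances from (5, 9):
3: |24| + |-9| = 24 + 9 = 33
4: |27| + |-36| = 27 + 36 = 63
5: |0| + |-35| = 0 + 35 = 35
6: |-26| + |29| = 26 + 29 = 55
7: |25| + |15| = 25 + 15 = 40
8: |24| + |13| = 24 + 13 = 37
9: |8| + |-7| = 8 + 7 = 15
10: |14| + |-35| = 14 + 35 = 49
Threshold 10.5: none within range.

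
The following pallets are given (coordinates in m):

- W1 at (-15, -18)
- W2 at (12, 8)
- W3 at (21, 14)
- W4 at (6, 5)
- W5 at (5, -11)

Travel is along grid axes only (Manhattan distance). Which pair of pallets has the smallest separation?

Pairwise distances:
W1–W2: 53 m
W1–W3: 68 m
W1–W4: 44 m
W1–W5: 27 m
W2–W3: 15 m
W2–W4: 9 m
W2–W5: 26 m
W3–W4: 24 m
W3–W5: 41 m
W4–W5: 17 m
Closest pair: W2–W4 at 9 m.

W2 and W4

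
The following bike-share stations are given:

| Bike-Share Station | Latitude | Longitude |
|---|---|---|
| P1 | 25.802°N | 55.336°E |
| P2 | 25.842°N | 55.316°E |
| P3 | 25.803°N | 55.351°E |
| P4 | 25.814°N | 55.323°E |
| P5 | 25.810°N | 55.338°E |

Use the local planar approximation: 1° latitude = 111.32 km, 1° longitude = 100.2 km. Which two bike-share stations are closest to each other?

Pairwise distances:
P1–P2: 4.883 km
P1–P3: 1.507 km
P1–P4: 1.866 km
P1–P5: 0.913 km
P2–P3: 5.581 km
P2–P4: 3.195 km
P2–P5: 4.189 km
P3–P4: 3.061 km
P3–P5: 1.518 km
P4–P5: 1.568 km
Closest pair: P1–P5 at 0.913 km.

P1 and P5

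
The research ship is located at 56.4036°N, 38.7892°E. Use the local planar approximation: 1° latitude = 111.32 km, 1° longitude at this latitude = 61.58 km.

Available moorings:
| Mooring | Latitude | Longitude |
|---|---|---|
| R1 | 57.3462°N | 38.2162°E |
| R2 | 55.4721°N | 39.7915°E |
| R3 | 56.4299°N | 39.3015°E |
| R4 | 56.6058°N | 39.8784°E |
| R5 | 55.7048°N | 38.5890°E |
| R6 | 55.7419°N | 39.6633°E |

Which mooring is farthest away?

R2

Distances from 56.4036°N, 38.7892°E:
R1: √((0.9426·111.32)² + (-0.5730·61.58)²) = √(11010.353588 + 1245.055219) = 110.7041 km
R2: √((-0.9315·111.32)² + (1.0023·61.58)²) = √(10752.565921 + 3809.560104) = 120.6736 km
R3: √((0.0263·111.32)² + (0.5123·61.58)²) = √(8.571521 + 995.240592) = 31.6830 km
R4: √((0.2022·111.32)² + (1.0892·61.58)²) = √(506.650759 + 4498.778744) = 70.7491 km
R5: √((-0.6988·111.32)² + (-0.2002·61.58)²) = √(6051.348821 + 151.987375) = 78.7613 km
R6: √((-0.6617·111.32)² + (0.8741·61.58)²) = √(5425.861010 + 2897.354326) = 91.2317 km
Maximum: R2 at 120.6736 km.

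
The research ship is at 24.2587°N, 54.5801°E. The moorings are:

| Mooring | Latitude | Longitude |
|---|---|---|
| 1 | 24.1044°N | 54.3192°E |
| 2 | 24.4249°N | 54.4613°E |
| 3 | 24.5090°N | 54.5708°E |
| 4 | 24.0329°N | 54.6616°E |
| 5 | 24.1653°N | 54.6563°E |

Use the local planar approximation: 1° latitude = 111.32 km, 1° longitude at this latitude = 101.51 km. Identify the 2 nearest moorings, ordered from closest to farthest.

5, 2

Distances from 24.2587°N, 54.5801°E:
1: 31.5664 km
2: 22.0846 km
3: 27.8794 km
4: 26.4625 km
5: 12.9590 km
Sorted: 5 (12.9590 km) < 2 (22.0846 km) < 4 (26.4625 km) < 3 (27.8794 km) < …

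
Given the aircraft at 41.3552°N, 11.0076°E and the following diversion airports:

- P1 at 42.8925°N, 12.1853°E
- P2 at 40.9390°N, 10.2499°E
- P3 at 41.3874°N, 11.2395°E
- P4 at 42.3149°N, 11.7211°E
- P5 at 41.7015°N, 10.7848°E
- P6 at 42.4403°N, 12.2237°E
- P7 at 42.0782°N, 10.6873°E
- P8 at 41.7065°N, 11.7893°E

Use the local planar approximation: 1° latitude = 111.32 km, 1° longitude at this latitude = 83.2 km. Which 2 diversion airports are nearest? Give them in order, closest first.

P3, P5

Distances from 41.3552°N, 11.0076°E:
P1: √((1.5373·111.32)² + (1.1777·83.2)²) = √(29286.242198 + 9600.989676) = 197.1985 km
P2: √((-0.4162·111.32)² + (-0.7577·83.2)²) = √(2146.597143 + 3974.122292) = 78.2350 km
P3: √((0.0322·111.32)² + (0.2319·83.2)²) = √(12.848669 + 372.261523) = 19.6242 km
P4: √((0.9597·111.32)² + (0.7135·83.2)²) = √(11413.461677 + 3523.989514) = 122.2189 km
P5: √((0.3463·111.32)² + (-0.2228·83.2)²) = √(1486.111444 + 343.618886) = 42.7753 km
P6: √((1.0851·111.32)² + (1.2161·83.2)²) = √(14591.029056 + 10237.295267) = 157.5701 km
P7: √((0.7230·111.32)² + (-0.3203·83.2)²) = √(6477.732205 + 710.167069) = 84.7815 km
P8: √((0.3513·111.32)² + (0.7817·83.2)²) = √(1529.335236 + 4229.868602) = 75.8894 km
Sorted: P3 (19.6242 km) < P5 (42.7753 km) < P8 (75.8894 km) < P2 (78.2350 km) < …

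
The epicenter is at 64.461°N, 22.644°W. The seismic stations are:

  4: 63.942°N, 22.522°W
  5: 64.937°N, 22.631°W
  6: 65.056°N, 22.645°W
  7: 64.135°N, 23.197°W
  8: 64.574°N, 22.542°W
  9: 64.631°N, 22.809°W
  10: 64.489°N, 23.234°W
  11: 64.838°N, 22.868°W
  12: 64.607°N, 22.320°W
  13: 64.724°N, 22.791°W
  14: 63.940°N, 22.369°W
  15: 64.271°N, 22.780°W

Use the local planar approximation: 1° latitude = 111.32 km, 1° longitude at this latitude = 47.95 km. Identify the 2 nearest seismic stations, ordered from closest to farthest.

8, 9

Distances from 64.461°N, 22.644°W:
4: √((-0.519·111.32)² + (0.122·47.95)²) = √(3337.95987 + 34.22133) = 58.070 km
5: √((0.476·111.32)² + (0.013·47.95)²) = √(2807.76206 + 0.38857) = 52.992 km
6: √((0.595·111.32)² + (-0.001·47.95)²) = √(4387.12821 + 0.00230) = 66.235 km
7: √((-0.326·111.32)² + (-0.553·47.95)²) = √(1316.98733 + 703.11682) = 44.946 km
8: √((0.113·111.32)² + (0.102·47.95)²) = √(158.23527 + 23.92090) = 13.497 km
9: √((0.170·111.32)² + (-0.165·47.95)²) = √(358.13292 + 62.59579) = 20.512 km
10: √((0.028·111.32)² + (-0.590·47.95)²) = √(9.71544 + 800.35239) = 28.462 km
11: √((0.377·111.32)² + (-0.224·47.95)²) = √(1761.28281 + 115.36478) = 43.320 km
12: √((0.146·111.32)² + (0.324·47.95)²) = √(264.15091 + 241.36108) = 22.484 km
13: √((0.263·111.32)² + (-0.147·47.95)²) = √(857.15210 + 49.68347) = 30.114 km
14: √((-0.521·111.32)² + (0.275·47.95)²) = √(3363.73553 + 173.87719) = 59.478 km
15: √((-0.190·111.32)² + (-0.136·47.95)²) = √(447.35634 + 42.52605) = 22.133 km
Sorted: 8 (13.497 km) < 9 (20.512 km) < 15 (22.133 km) < 12 (22.484 km) < …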